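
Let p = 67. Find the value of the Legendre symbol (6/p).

Pull out 2: since 67 ≡ 3 (mod 8), (2/67) = -1.
Reciprocity: 3 ≡ 3 and 67 ≡ 3 (mod 4), so (3/67) = −(67/3).
Reduce top mod 3: now compute (1/3).
Reached (1/3) = 1. Collecting the sign flips along the way, the symbol is +1.

1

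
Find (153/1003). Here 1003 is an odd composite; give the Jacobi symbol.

0

Reciprocity: 153 ≡ 1 and 1003 ≡ 3 (mod 4), so (153/1003) = +(1003/153).
Reduce top mod 153: now compute (85/153).
Reciprocity: 85 ≡ 1 and 153 ≡ 1 (mod 4), so (85/153) = +(153/85).
Reduce top mod 85: now compute (68/85).
Pull out 2^2: since 85 ≡ 5 (mod 8), (2/85) = -1, so (2/85)^2 = +1.
Reciprocity: 17 ≡ 1 and 85 ≡ 1 (mod 4), so (17/85) = +(85/17).
Reduce top mod 17: now compute (0/17).
Top reduces to 0: gcd > 1, so the symbol is 0.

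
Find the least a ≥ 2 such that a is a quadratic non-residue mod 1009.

11

(2/1009) = +1, so 2 is a residue.
(3/1009) = +1, so 3 is a residue.
(4/1009) = +1, so 4 is a residue.
(5/1009) = +1, so 5 is a residue.
(6/1009) = +1, so 6 is a residue.
(7/1009) = +1, so 7 is a residue.
(8/1009) = +1, so 8 is a residue.
(9/1009) = +1, so 9 is a residue.
(10/1009) = +1, so 10 is a residue.
(11/1009) = −1, so 11 is the smallest positive non-residue mod 1009.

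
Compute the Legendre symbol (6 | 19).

Euler's criterion: (6/19) ≡ 6^9 (mod 19).
6^2 ≡ 17 (mod 19)
6^4 ≡ 4 (mod 19)
6^8 ≡ 16 (mod 19)
6^9 = 6^(8+1) ≡ 1 (mod 19).
Result is 1, so (6/19) = 1.

1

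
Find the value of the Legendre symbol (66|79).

Euler's criterion: (66/79) ≡ 66^39 (mod 79).
66^2 ≡ 11 (mod 79)
66^4 ≡ 42 (mod 79)
66^8 ≡ 26 (mod 79)
66^16 ≡ 44 (mod 79)
66^32 ≡ 40 (mod 79)
66^39 = 66^(32+4+2+1) ≡ 78 (mod 79).
Result is 78 ≡ −1, so (66/79) = −1.

-1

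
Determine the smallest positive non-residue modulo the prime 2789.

2

(2/2789) = −1, so 2 is the smallest positive non-residue mod 2789.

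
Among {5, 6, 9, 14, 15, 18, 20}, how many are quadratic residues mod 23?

3

(5/23) = -1 → non-residue.
(6/23) = +1 → QR.
(9/23) = +1 → QR.
(14/23) = -1 → non-residue.
(15/23) = -1 → non-residue.
(18/23) = +1 → QR.
(20/23) = -1 → non-residue.
Total quadratic residues among the 7: 3.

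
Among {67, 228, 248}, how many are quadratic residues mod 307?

1

(67/307) = -1 → non-residue.
(228/307) = -1 → non-residue.
(248/307) = +1 → QR.
Total quadratic residues among the 3: 1.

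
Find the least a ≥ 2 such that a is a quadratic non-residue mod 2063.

5

(2/2063) = +1, so 2 is a residue.
(3/2063) = +1, so 3 is a residue.
(4/2063) = +1, so 4 is a residue.
(5/2063) = −1, so 5 is the smallest positive non-residue mod 2063.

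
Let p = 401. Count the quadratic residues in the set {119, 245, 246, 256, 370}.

(119/401) = -1 → non-residue.
(245/401) = +1 → QR.
(246/401) = -1 → non-residue.
(256/401) = +1 → QR.
(370/401) = -1 → non-residue.
Total quadratic residues among the 5: 2.

2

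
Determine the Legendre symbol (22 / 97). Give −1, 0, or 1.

Euler's criterion: (22/97) ≡ 22^48 (mod 97).
22^2 ≡ 96 (mod 97)
22^4 ≡ 1 (mod 97)
22^8 ≡ 1 (mod 97)
22^16 ≡ 1 (mod 97)
22^32 ≡ 1 (mod 97)
22^48 = 22^(32+16) ≡ 1 (mod 97).
Result is 1, so (22/97) = 1.

1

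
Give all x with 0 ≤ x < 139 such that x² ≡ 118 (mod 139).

Since 139 ≡ 3 (mod 4), a square root of 118 is 118^((139+1)/4) = 118^35 mod 139.
Repeated squaring: 118^2≡24, 118^4≡20, 118^8≡122, 118^16≡11, 118^32≡121 (mod 139).
118^35 = 118^(32+2+1) ≡ 37 (mod 139).
Check: 37² = 1369 ≡ 118 (mod 139). The two roots are 37 and 102.

37, 102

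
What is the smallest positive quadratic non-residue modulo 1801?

(2/1801) = +1, so 2 is a residue.
(3/1801) = +1, so 3 is a residue.
(4/1801) = +1, so 4 is a residue.
(5/1801) = +1, so 5 is a residue.
(6/1801) = +1, so 6 is a residue.
(7/1801) = +1, so 7 is a residue.
(8/1801) = +1, so 8 is a residue.
(9/1801) = +1, so 9 is a residue.
(10/1801) = +1, so 10 is a residue.
(11/1801) = −1, so 11 is the smallest positive non-residue mod 1801.

11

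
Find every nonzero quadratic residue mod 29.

1,4,5,6,7,9,13,16,20,22,23,24,25,28

Square k = 1,…,14 (k and 29−k give the same square):
1²=1, 2²=4, 3²=9, 4²=16, 5²=25, 6²≡7, 7²≡20, 8²≡6, 9²≡23, 10²≡13, 11²≡5, 12²≡28, 13²≡24, 14²≡22 (mod 29).
So the quadratic residues mod 29 are {1, 4, 5, 6, 7, 9, 13, 16, 20, 22, 23, 24, 25, 28}.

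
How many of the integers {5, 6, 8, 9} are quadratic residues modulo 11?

(5/11) = +1 → QR.
(6/11) = -1 → non-residue.
(8/11) = -1 → non-residue.
(9/11) = +1 → QR.
Total quadratic residues among the 4: 2.

2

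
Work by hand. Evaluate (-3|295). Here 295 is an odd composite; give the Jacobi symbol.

1

First reduce: -3 ≡ 292 (mod 295).
Pull out 2^2: since 295 ≡ 7 (mod 8), (2/295) = +1, so (2/295)^2 = +1.
Reciprocity: 73 ≡ 1 and 295 ≡ 3 (mod 4), so (73/295) = +(295/73).
Reduce top mod 73: now compute (3/73).
Reciprocity: 3 ≡ 3 and 73 ≡ 1 (mod 4), so (3/73) = +(73/3).
Reduce top mod 3: now compute (1/3).
Reached (1/3) = 1. Collecting the sign flips along the way, the symbol is +1.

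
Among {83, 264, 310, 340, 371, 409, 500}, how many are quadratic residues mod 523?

3

(83/523) = -1 → non-residue.
(264/523) = +1 → QR.
(310/523) = +1 → QR.
(340/523) = -1 → non-residue.
(371/523) = +1 → QR.
(409/523) = -1 → non-residue.
(500/523) = -1 → non-residue.
Total quadratic residues among the 7: 3.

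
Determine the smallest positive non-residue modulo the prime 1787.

2

(2/1787) = −1, so 2 is the smallest positive non-residue mod 1787.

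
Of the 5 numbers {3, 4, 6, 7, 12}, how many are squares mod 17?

1

(3/17) = -1 → non-residue.
(4/17) = +1 → QR.
(6/17) = -1 → non-residue.
(7/17) = -1 → non-residue.
(12/17) = -1 → non-residue.
Total quadratic residues among the 5: 1.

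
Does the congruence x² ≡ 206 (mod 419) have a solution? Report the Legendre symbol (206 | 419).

1

Euler's criterion: (206/419) ≡ 206^209 (mod 419).
206^2 ≡ 117 (mod 419)
206^4 ≡ 281 (mod 419)
206^8 ≡ 189 (mod 419)
206^16 ≡ 106 (mod 419)
206^32 ≡ 342 (mod 419)
206^64 ≡ 63 (mod 419)
206^128 ≡ 198 (mod 419)
206^209 = 206^(128+64+16+1) ≡ 1 (mod 419).
Result is 1, so (206/419) = 1.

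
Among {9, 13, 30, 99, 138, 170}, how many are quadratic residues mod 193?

(9/193) = +1 → QR.
(13/193) = -1 → non-residue.
(30/193) = -1 → non-residue.
(99/193) = -1 → non-residue.
(138/193) = +1 → QR.
(170/193) = +1 → QR.
Total quadratic residues among the 6: 3.

3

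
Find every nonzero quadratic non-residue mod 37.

Square k = 1,…,18 (k and 37−k give the same square):
1²=1, 2²=4, 3²=9, 4²=16, 5²=25, 6²=36, 7²≡12, 8²≡27, 9²≡7, 10²≡26, 11²≡10, 12²≡33, 13²≡21, 14²≡11, 15²≡3, 16²≡34, 17²≡30, 18²≡28 (mod 37).
The residues are {1, 3, 4, 7, 9, 10, 11, 12, 16, 21, 25, 26, 27, 28, 30, 33, 34, 36}; the non-residues are the remaining 18 nonzero classes.

2, 5, 6, 8, 13, 14, 15, 17, 18, 19, 20, 22, 23, 24, 29, 31, 32, 35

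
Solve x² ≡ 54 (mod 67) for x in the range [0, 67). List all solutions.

Since 67 ≡ 3 (mod 4), a square root of 54 is 54^((67+1)/4) = 54^17 mod 67.
Repeated squaring: 54^2≡35, 54^4≡19, 54^8≡26, 54^16≡6 (mod 67).
54^17 = 54^(16+1) ≡ 56 (mod 67).
Check: 56² = 3136 ≡ 54 (mod 67). The two roots are 11 and 56.

11, 56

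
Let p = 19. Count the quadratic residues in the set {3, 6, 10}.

(3/19) = -1 → non-residue.
(6/19) = +1 → QR.
(10/19) = -1 → non-residue.
Total quadratic residues among the 3: 1.

1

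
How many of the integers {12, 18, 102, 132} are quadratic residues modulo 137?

(12/137) = -1 → non-residue.
(18/137) = +1 → QR.
(102/137) = -1 → non-residue.
(132/137) = -1 → non-residue.
Total quadratic residues among the 4: 1.

1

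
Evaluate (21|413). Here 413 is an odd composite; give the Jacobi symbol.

Reciprocity: 21 ≡ 1 and 413 ≡ 1 (mod 4), so (21/413) = +(413/21).
Reduce top mod 21: now compute (14/21).
Pull out 2: since 21 ≡ 5 (mod 8), (2/21) = -1.
Reciprocity: 7 ≡ 3 and 21 ≡ 1 (mod 4), so (7/21) = +(21/7).
Reduce top mod 7: now compute (0/7).
Top reduces to 0: gcd > 1, so the symbol is 0.

0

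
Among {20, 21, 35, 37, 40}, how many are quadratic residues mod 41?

4

(20/41) = +1 → QR.
(21/41) = +1 → QR.
(35/41) = -1 → non-residue.
(37/41) = +1 → QR.
(40/41) = +1 → QR.
Total quadratic residues among the 5: 4.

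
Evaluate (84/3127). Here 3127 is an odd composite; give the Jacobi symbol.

Pull out 2^2: since 3127 ≡ 7 (mod 8), (2/3127) = +1, so (2/3127)^2 = +1.
Reciprocity: 21 ≡ 1 and 3127 ≡ 3 (mod 4), so (21/3127) = +(3127/21).
Reduce top mod 21: now compute (19/21).
Reciprocity: 19 ≡ 3 and 21 ≡ 1 (mod 4), so (19/21) = +(21/19).
Reduce top mod 19: now compute (2/19).
Pull out 2: since 19 ≡ 3 (mod 8), (2/19) = -1.
Reached (1/19) = 1. Collecting the sign flips along the way, the symbol is -1.

-1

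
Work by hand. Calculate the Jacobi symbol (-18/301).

-1

First reduce: -18 ≡ 283 (mod 301).
Reciprocity: 283 ≡ 3 and 301 ≡ 1 (mod 4), so (283/301) = +(301/283).
Reduce top mod 283: now compute (18/283).
Pull out 2: since 283 ≡ 3 (mod 8), (2/283) = -1.
Reciprocity: 9 ≡ 1 and 283 ≡ 3 (mod 4), so (9/283) = +(283/9).
Reduce top mod 9: now compute (4/9).
Pull out 2^2: since 9 ≡ 1 (mod 8), (2/9) = +1, so (2/9)^2 = +1.
Reached (1/9) = 1. Collecting the sign flips along the way, the symbol is -1.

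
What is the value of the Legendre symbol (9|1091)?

Euler's criterion: (9/1091) ≡ 9^545 (mod 1091).
9^2 ≡ 81 (mod 1091)
9^4 ≡ 15 (mod 1091)
9^8 ≡ 225 (mod 1091)
9^16 ≡ 439 (mod 1091)
9^32 ≡ 705 (mod 1091)
9^64 ≡ 620 (mod 1091)
9^128 ≡ 368 (mod 1091)
9^256 ≡ 140 (mod 1091)
9^512 ≡ 1053 (mod 1091)
9^545 = 9^(512+32+1) ≡ 1 (mod 1091).
Result is 1, so (9/1091) = 1.

1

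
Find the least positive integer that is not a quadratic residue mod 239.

(2/239) = +1, so 2 is a residue.
(3/239) = +1, so 3 is a residue.
(4/239) = +1, so 4 is a residue.
(5/239) = +1, so 5 is a residue.
(6/239) = +1, so 6 is a residue.
(7/239) = −1, so 7 is the smallest positive non-residue mod 239.

7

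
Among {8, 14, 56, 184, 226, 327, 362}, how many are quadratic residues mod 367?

7

(8/367) = +1 → QR.
(14/367) = +1 → QR.
(56/367) = +1 → QR.
(184/367) = +1 → QR.
(226/367) = +1 → QR.
(327/367) = +1 → QR.
(362/367) = +1 → QR.
Total quadratic residues among the 7: 7.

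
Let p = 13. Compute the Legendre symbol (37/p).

-1

Euler's criterion: (37/13) ≡ 11^6 (mod 13).
11^2 ≡ 4 (mod 13)
11^4 ≡ 3 (mod 13)
11^6 = 11^(4+2) ≡ 12 (mod 13).
Result is 12 ≡ −1, so (37/13) = −1.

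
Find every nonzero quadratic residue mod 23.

Square k = 1,…,11 (k and 23−k give the same square):
1²=1, 2²=4, 3²=9, 4²=16, 5²≡2, 6²≡13, 7²≡3, 8²≡18, 9²≡12, 10²≡8, 11²≡6 (mod 23).
So the quadratic residues mod 23 are {1, 2, 3, 4, 6, 8, 9, 12, 13, 16, 18}.

1 2 3 4 6 8 9 12 13 16 18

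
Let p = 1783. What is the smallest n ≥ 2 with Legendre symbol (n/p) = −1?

3

(2/1783) = +1, so 2 is a residue.
(3/1783) = −1, so 3 is the smallest positive non-residue mod 1783.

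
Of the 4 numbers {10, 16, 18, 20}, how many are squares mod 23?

2

(10/23) = -1 → non-residue.
(16/23) = +1 → QR.
(18/23) = +1 → QR.
(20/23) = -1 → non-residue.
Total quadratic residues among the 4: 2.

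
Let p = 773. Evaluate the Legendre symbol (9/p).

1

Euler's criterion: (9/773) ≡ 9^386 (mod 773).
9^2 ≡ 81 (mod 773)
9^4 ≡ 377 (mod 773)
9^8 ≡ 670 (mod 773)
9^16 ≡ 560 (mod 773)
9^32 ≡ 535 (mod 773)
9^64 ≡ 215 (mod 773)
9^128 ≡ 618 (mod 773)
9^256 ≡ 62 (mod 773)
9^386 = 9^(256+128+2) ≡ 1 (mod 773).
Result is 1, so (9/773) = 1.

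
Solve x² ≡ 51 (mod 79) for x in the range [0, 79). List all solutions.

29, 50

Since 79 ≡ 3 (mod 4), a square root of 51 is 51^((79+1)/4) = 51^20 mod 79.
Repeated squaring: 51^2≡73, 51^4≡36, 51^8≡32, 51^16≡76 (mod 79).
51^20 = 51^(16+4) ≡ 50 (mod 79).
Check: 50² = 2500 ≡ 51 (mod 79). The two roots are 29 and 50.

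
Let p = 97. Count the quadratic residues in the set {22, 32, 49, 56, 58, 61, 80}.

4

(22/97) = +1 → QR.
(32/97) = +1 → QR.
(49/97) = +1 → QR.
(56/97) = -1 → non-residue.
(58/97) = -1 → non-residue.
(61/97) = +1 → QR.
(80/97) = -1 → non-residue.
Total quadratic residues among the 7: 4.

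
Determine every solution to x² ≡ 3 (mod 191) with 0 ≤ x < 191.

24, 167

Since 191 ≡ 3 (mod 4), a square root of 3 is 3^((191+1)/4) = 3^48 mod 191.
Repeated squaring: 3^2≡9, 3^4≡81, 3^8≡67, 3^16≡96, 3^32≡48 (mod 191).
3^48 = 3^(32+16) ≡ 24 (mod 191).
Check: 24² = 576 ≡ 3 (mod 191). The two roots are 24 and 167.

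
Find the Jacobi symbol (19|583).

Reciprocity: 19 ≡ 3 and 583 ≡ 3 (mod 4), so (19/583) = −(583/19).
Reduce top mod 19: now compute (13/19).
Reciprocity: 13 ≡ 1 and 19 ≡ 3 (mod 4), so (13/19) = +(19/13).
Reduce top mod 13: now compute (6/13).
Pull out 2: since 13 ≡ 5 (mod 8), (2/13) = -1.
Reciprocity: 3 ≡ 3 and 13 ≡ 1 (mod 4), so (3/13) = +(13/3).
Reduce top mod 3: now compute (1/3).
Reached (1/3) = 1. Collecting the sign flips along the way, the symbol is +1.

1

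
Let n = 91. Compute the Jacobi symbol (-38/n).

First reduce: -38 ≡ 53 (mod 91).
Reciprocity: 53 ≡ 1 and 91 ≡ 3 (mod 4), so (53/91) = +(91/53).
Reduce top mod 53: now compute (38/53).
Pull out 2: since 53 ≡ 5 (mod 8), (2/53) = -1.
Reciprocity: 19 ≡ 3 and 53 ≡ 1 (mod 4), so (19/53) = +(53/19).
Reduce top mod 19: now compute (15/19).
Reciprocity: 15 ≡ 3 and 19 ≡ 3 (mod 4), so (15/19) = −(19/15).
Reduce top mod 15: now compute (4/15).
Pull out 2^2: since 15 ≡ 7 (mod 8), (2/15) = +1, so (2/15)^2 = +1.
Reached (1/15) = 1. Collecting the sign flips along the way, the symbol is +1.

1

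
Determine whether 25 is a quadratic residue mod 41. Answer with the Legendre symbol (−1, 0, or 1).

1

Reciprocity: 25 ≡ 1 and 41 ≡ 1 (mod 4), so (25/41) = +(41/25).
Reduce top mod 25: now compute (16/25).
Pull out 2^4: since 25 ≡ 1 (mod 8), (2/25) = +1, so (2/25)^4 = +1.
Reached (1/25) = 1. Collecting the sign flips along the way, the symbol is +1.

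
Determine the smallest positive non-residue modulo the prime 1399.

3

(2/1399) = +1, so 2 is a residue.
(3/1399) = −1, so 3 is the smallest positive non-residue mod 1399.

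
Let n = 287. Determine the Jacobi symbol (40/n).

-1

Pull out 2^3: since 287 ≡ 7 (mod 8), (2/287) = +1, so (2/287)^3 = +1.
Reciprocity: 5 ≡ 1 and 287 ≡ 3 (mod 4), so (5/287) = +(287/5).
Reduce top mod 5: now compute (2/5).
Pull out 2: since 5 ≡ 5 (mod 8), (2/5) = -1.
Reached (1/5) = 1. Collecting the sign flips along the way, the symbol is -1.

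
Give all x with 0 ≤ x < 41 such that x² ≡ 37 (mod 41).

41 ≡ 1 (mod 4), so we find a root by search.
Trying successive values, 18² = 324 ≡ 37 (mod 41). The other root is 41 − 18 = 23.

18, 23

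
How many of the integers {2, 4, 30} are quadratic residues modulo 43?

1

(2/43) = -1 → non-residue.
(4/43) = +1 → QR.
(30/43) = -1 → non-residue.
Total quadratic residues among the 3: 1.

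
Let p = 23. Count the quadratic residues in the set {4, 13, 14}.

(4/23) = +1 → QR.
(13/23) = +1 → QR.
(14/23) = -1 → non-residue.
Total quadratic residues among the 3: 2.

2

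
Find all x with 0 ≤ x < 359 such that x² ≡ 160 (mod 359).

Since 359 ≡ 3 (mod 4), a square root of 160 is 160^((359+1)/4) = 160^90 mod 359.
Repeated squaring: 160^2≡111, 160^4≡115, 160^8≡301, 160^16≡133, 160^32≡98, 160^64≡270 (mod 359).
160^90 = 160^(64+16+8+2) ≡ 240 (mod 359).
Check: 240² = 57600 ≡ 160 (mod 359). The two roots are 119 and 240.

119, 240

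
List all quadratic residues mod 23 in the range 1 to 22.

1, 2, 3, 4, 6, 8, 9, 12, 13, 16, 18

Square k = 1,…,11 (k and 23−k give the same square):
1²=1, 2²=4, 3²=9, 4²=16, 5²≡2, 6²≡13, 7²≡3, 8²≡18, 9²≡12, 10²≡8, 11²≡6 (mod 23).
So the quadratic residues mod 23 are {1, 2, 3, 4, 6, 8, 9, 12, 13, 16, 18}.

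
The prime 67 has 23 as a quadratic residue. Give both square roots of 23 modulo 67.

31, 36

Since 67 ≡ 3 (mod 4), a square root of 23 is 23^((67+1)/4) = 23^17 mod 67.
Repeated squaring: 23^2≡60, 23^4≡49, 23^8≡56, 23^16≡54 (mod 67).
23^17 = 23^(16+1) ≡ 36 (mod 67).
Check: 36² = 1296 ≡ 23 (mod 67). The two roots are 31 and 36.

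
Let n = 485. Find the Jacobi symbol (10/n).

Pull out 2: since 485 ≡ 5 (mod 8), (2/485) = -1.
Reciprocity: 5 ≡ 1 and 485 ≡ 1 (mod 4), so (5/485) = +(485/5).
Reduce top mod 5: now compute (0/5).
Top reduces to 0: gcd > 1, so the symbol is 0.

0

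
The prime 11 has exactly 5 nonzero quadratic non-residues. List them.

Square k = 1,…,5 (k and 11−k give the same square):
1²=1, 2²=4, 3²=9, 4²≡5, 5²≡3 (mod 11).
The residues are {1, 3, 4, 5, 9}; the non-residues are the remaining 5 nonzero classes.

2, 6, 7, 8, 10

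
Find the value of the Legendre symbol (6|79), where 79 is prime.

Euler's criterion: (6/79) ≡ 6^39 (mod 79).
6^2 ≡ 36 (mod 79)
6^4 ≡ 32 (mod 79)
6^8 ≡ 76 (mod 79)
6^16 ≡ 9 (mod 79)
6^32 ≡ 2 (mod 79)
6^39 = 6^(32+4+2+1) ≡ 78 (mod 79).
Result is 78 ≡ −1, so (6/79) = −1.

-1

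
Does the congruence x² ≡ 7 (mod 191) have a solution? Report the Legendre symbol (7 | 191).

Reciprocity: 7 ≡ 3 and 191 ≡ 3 (mod 4), so (7/191) = −(191/7).
Reduce top mod 7: now compute (2/7).
Pull out 2: since 7 ≡ 7 (mod 8), (2/7) = +1.
Reached (1/7) = 1. Collecting the sign flips along the way, the symbol is -1.

-1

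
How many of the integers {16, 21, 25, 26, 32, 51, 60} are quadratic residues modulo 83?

5

(16/83) = +1 → QR.
(21/83) = +1 → QR.
(25/83) = +1 → QR.
(26/83) = +1 → QR.
(32/83) = -1 → non-residue.
(51/83) = +1 → QR.
(60/83) = -1 → non-residue.
Total quadratic residues among the 7: 5.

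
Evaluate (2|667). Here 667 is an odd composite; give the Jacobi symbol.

-1

Pull out 2: since 667 ≡ 3 (mod 8), (2/667) = -1.
Reached (1/667) = 1. Collecting the sign flips along the way, the symbol is -1.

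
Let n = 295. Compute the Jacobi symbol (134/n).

1

Pull out 2: since 295 ≡ 7 (mod 8), (2/295) = +1.
Reciprocity: 67 ≡ 3 and 295 ≡ 3 (mod 4), so (67/295) = −(295/67).
Reduce top mod 67: now compute (27/67).
Reciprocity: 27 ≡ 3 and 67 ≡ 3 (mod 4), so (27/67) = −(67/27).
Reduce top mod 27: now compute (13/27).
Reciprocity: 13 ≡ 1 and 27 ≡ 3 (mod 4), so (13/27) = +(27/13).
Reduce top mod 13: now compute (1/13).
Reached (1/13) = 1. Collecting the sign flips along the way, the symbol is +1.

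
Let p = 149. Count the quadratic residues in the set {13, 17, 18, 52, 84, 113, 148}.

(13/149) = -1 → non-residue.
(17/149) = +1 → QR.
(18/149) = -1 → non-residue.
(52/149) = -1 → non-residue.
(84/149) = -1 → non-residue.
(113/149) = +1 → QR.
(148/149) = +1 → QR.
Total quadratic residues among the 7: 3.

3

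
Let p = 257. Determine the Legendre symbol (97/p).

-1

Reciprocity: 97 ≡ 1 and 257 ≡ 1 (mod 4), so (97/257) = +(257/97).
Reduce top mod 97: now compute (63/97).
Reciprocity: 63 ≡ 3 and 97 ≡ 1 (mod 4), so (63/97) = +(97/63).
Reduce top mod 63: now compute (34/63).
Pull out 2: since 63 ≡ 7 (mod 8), (2/63) = +1.
Reciprocity: 17 ≡ 1 and 63 ≡ 3 (mod 4), so (17/63) = +(63/17).
Reduce top mod 17: now compute (12/17).
Pull out 2^2: since 17 ≡ 1 (mod 8), (2/17) = +1, so (2/17)^2 = +1.
Reciprocity: 3 ≡ 3 and 17 ≡ 1 (mod 4), so (3/17) = +(17/3).
Reduce top mod 3: now compute (2/3).
Pull out 2: since 3 ≡ 3 (mod 8), (2/3) = -1.
Reached (1/3) = 1. Collecting the sign flips along the way, the symbol is -1.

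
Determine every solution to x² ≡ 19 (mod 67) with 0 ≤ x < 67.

32, 35

Since 67 ≡ 3 (mod 4), a square root of 19 is 19^((67+1)/4) = 19^17 mod 67.
Repeated squaring: 19^2≡26, 19^4≡6, 19^8≡36, 19^16≡23 (mod 67).
19^17 = 19^(16+1) ≡ 35 (mod 67).
Check: 35² = 1225 ≡ 19 (mod 67). The two roots are 32 and 35.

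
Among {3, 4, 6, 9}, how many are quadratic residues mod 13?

3

(3/13) = +1 → QR.
(4/13) = +1 → QR.
(6/13) = -1 → non-residue.
(9/13) = +1 → QR.
Total quadratic residues among the 4: 3.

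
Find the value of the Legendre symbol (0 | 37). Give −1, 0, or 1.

Top reduces to 0: gcd > 1, so the symbol is 0.

0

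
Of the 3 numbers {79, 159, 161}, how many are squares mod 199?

2

(79/199) = +1 → QR.
(159/199) = -1 → non-residue.
(161/199) = +1 → QR.
Total quadratic residues among the 3: 2.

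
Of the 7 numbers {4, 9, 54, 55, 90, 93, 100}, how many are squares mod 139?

(4/139) = +1 → QR.
(9/139) = +1 → QR.
(54/139) = +1 → QR.
(55/139) = +1 → QR.
(90/139) = -1 → non-residue.
(93/139) = -1 → non-residue.
(100/139) = +1 → QR.
Total quadratic residues among the 7: 5.

5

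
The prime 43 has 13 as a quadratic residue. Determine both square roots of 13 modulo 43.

20, 23

Since 43 ≡ 3 (mod 4), a square root of 13 is 13^((43+1)/4) = 13^11 mod 43.
Repeated squaring: 13^2≡40, 13^4≡9, 13^8≡38 (mod 43).
13^11 = 13^(8+2+1) ≡ 23 (mod 43).
Check: 23² = 529 ≡ 13 (mod 43). The two roots are 20 and 23.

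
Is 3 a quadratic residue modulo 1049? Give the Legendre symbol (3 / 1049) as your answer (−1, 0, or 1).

-1

Reciprocity: 3 ≡ 3 and 1049 ≡ 1 (mod 4), so (3/1049) = +(1049/3).
Reduce top mod 3: now compute (2/3).
Pull out 2: since 3 ≡ 3 (mod 8), (2/3) = -1.
Reached (1/3) = 1. Collecting the sign flips along the way, the symbol is -1.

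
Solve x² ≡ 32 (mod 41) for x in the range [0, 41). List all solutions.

41 ≡ 1 (mod 4), so we find a root by search.
Trying successive values, 14² = 196 ≡ 32 (mod 41). The other root is 41 − 14 = 27.

14, 27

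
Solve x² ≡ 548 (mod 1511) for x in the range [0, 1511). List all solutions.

699, 812

Since 1511 ≡ 3 (mod 4), a square root of 548 is 548^((1511+1)/4) = 548^378 mod 1511.
Repeated squaring: 548^2≡1126, 548^4≡147, 548^8≡455, 548^16≡18, 548^32≡324, 548^64≡717, 548^128≡349, 548^256≡921 (mod 1511).
548^378 = 548^(256+64+32+16+8+2) ≡ 699 (mod 1511).
Check: 699² = 488601 ≡ 548 (mod 1511). The two roots are 699 and 812.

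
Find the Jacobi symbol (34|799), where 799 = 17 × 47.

0

Pull out 2: since 799 ≡ 7 (mod 8), (2/799) = +1.
Reciprocity: 17 ≡ 1 and 799 ≡ 3 (mod 4), so (17/799) = +(799/17).
Reduce top mod 17: now compute (0/17).
Top reduces to 0: gcd > 1, so the symbol is 0.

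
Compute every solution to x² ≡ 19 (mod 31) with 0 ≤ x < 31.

9, 22

Since 31 ≡ 3 (mod 4), a square root of 19 is 19^((31+1)/4) = 19^8 mod 31.
Repeated squaring: 19^2≡20, 19^4≡28, 19^8≡9 (mod 31).
19^8 = 19^(8) ≡ 9 (mod 31).
Check: 9² = 81 ≡ 19 (mod 31). The two roots are 9 and 22.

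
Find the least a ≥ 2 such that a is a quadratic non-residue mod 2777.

3

(2/2777) = +1, so 2 is a residue.
(3/2777) = −1, so 3 is the smallest positive non-residue mod 2777.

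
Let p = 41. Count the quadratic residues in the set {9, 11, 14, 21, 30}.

2

(9/41) = +1 → QR.
(11/41) = -1 → non-residue.
(14/41) = -1 → non-residue.
(21/41) = +1 → QR.
(30/41) = -1 → non-residue.
Total quadratic residues among the 5: 2.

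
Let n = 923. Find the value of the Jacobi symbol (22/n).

Pull out 2: since 923 ≡ 3 (mod 8), (2/923) = -1.
Reciprocity: 11 ≡ 3 and 923 ≡ 3 (mod 4), so (11/923) = −(923/11).
Reduce top mod 11: now compute (10/11).
Pull out 2: since 11 ≡ 3 (mod 8), (2/11) = -1.
Reciprocity: 5 ≡ 1 and 11 ≡ 3 (mod 4), so (5/11) = +(11/5).
Reduce top mod 5: now compute (1/5).
Reached (1/5) = 1. Collecting the sign flips along the way, the symbol is -1.

-1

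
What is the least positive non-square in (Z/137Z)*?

(2/137) = +1, so 2 is a residue.
(3/137) = −1, so 3 is the smallest positive non-residue mod 137.

3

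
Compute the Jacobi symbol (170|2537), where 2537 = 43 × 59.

-1

Pull out 2: since 2537 ≡ 1 (mod 8), (2/2537) = +1.
Reciprocity: 85 ≡ 1 and 2537 ≡ 1 (mod 4), so (85/2537) = +(2537/85).
Reduce top mod 85: now compute (72/85).
Pull out 2^3: since 85 ≡ 5 (mod 8), (2/85) = -1, so (2/85)^3 = -1.
Reciprocity: 9 ≡ 1 and 85 ≡ 1 (mod 4), so (9/85) = +(85/9).
Reduce top mod 9: now compute (4/9).
Pull out 2^2: since 9 ≡ 1 (mod 8), (2/9) = +1, so (2/9)^2 = +1.
Reached (1/9) = 1. Collecting the sign flips along the way, the symbol is -1.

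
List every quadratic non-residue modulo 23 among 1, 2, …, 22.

5, 7, 10, 11, 14, 15, 17, 19, 20, 21, 22

Square k = 1,…,11 (k and 23−k give the same square):
1²=1, 2²=4, 3²=9, 4²=16, 5²≡2, 6²≡13, 7²≡3, 8²≡18, 9²≡12, 10²≡8, 11²≡6 (mod 23).
The residues are {1, 2, 3, 4, 6, 8, 9, 12, 13, 16, 18}; the non-residues are the remaining 11 nonzero classes.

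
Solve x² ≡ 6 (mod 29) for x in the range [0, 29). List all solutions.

29 ≡ 1 (mod 4), so we find a root by search.
Trying successive values, 8² = 64 ≡ 6 (mod 29). The other root is 29 − 8 = 21.

8, 21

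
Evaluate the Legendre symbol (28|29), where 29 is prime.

Pull out 2^2: since 29 ≡ 5 (mod 8), (2/29) = -1, so (2/29)^2 = +1.
Reciprocity: 7 ≡ 3 and 29 ≡ 1 (mod 4), so (7/29) = +(29/7).
Reduce top mod 7: now compute (1/7).
Reached (1/7) = 1. Collecting the sign flips along the way, the symbol is +1.

1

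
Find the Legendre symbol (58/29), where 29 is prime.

First reduce: 58 ≡ 0 (mod 29).
Top reduces to 0: gcd > 1, so the symbol is 0.

0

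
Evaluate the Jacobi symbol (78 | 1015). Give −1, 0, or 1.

Pull out 2: since 1015 ≡ 7 (mod 8), (2/1015) = +1.
Reciprocity: 39 ≡ 3 and 1015 ≡ 3 (mod 4), so (39/1015) = −(1015/39).
Reduce top mod 39: now compute (1/39).
Reached (1/39) = 1. Collecting the sign flips along the way, the symbol is -1.

-1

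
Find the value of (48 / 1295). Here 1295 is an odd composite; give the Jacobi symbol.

1

Pull out 2^4: since 1295 ≡ 7 (mod 8), (2/1295) = +1, so (2/1295)^4 = +1.
Reciprocity: 3 ≡ 3 and 1295 ≡ 3 (mod 4), so (3/1295) = −(1295/3).
Reduce top mod 3: now compute (2/3).
Pull out 2: since 3 ≡ 3 (mod 8), (2/3) = -1.
Reached (1/3) = 1. Collecting the sign flips along the way, the symbol is +1.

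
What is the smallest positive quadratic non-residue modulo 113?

3

(2/113) = +1, so 2 is a residue.
(3/113) = −1, so 3 is the smallest positive non-residue mod 113.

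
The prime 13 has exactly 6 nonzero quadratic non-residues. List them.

Square k = 1,…,6 (k and 13−k give the same square):
1²=1, 2²=4, 3²=9, 4²≡3, 5²≡12, 6²≡10 (mod 13).
The residues are {1, 3, 4, 9, 10, 12}; the non-residues are the remaining 6 nonzero classes.

2 5 6 7 8 11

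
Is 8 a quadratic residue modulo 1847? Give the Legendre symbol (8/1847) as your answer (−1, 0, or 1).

Pull out 2^3: since 1847 ≡ 7 (mod 8), (2/1847) = +1, so (2/1847)^3 = +1.
Reached (1/1847) = 1. Collecting the sign flips along the way, the symbol is +1.

1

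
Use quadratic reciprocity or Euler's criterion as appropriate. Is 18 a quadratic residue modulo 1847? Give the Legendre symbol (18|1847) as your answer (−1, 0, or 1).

Pull out 2: since 1847 ≡ 7 (mod 8), (2/1847) = +1.
Reciprocity: 9 ≡ 1 and 1847 ≡ 3 (mod 4), so (9/1847) = +(1847/9).
Reduce top mod 9: now compute (2/9).
Pull out 2: since 9 ≡ 1 (mod 8), (2/9) = +1.
Reached (1/9) = 1. Collecting the sign flips along the way, the symbol is +1.

1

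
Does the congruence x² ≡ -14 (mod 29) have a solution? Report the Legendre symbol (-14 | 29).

First reduce: -14 ≡ 15 (mod 29).
Reciprocity: 15 ≡ 3 and 29 ≡ 1 (mod 4), so (15/29) = +(29/15).
Reduce top mod 15: now compute (14/15).
Pull out 2: since 15 ≡ 7 (mod 8), (2/15) = +1.
Reciprocity: 7 ≡ 3 and 15 ≡ 3 (mod 4), so (7/15) = −(15/7).
Reduce top mod 7: now compute (1/7).
Reached (1/7) = 1. Collecting the sign flips along the way, the symbol is -1.

-1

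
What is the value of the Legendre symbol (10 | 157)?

1

Pull out 2: since 157 ≡ 5 (mod 8), (2/157) = -1.
Reciprocity: 5 ≡ 1 and 157 ≡ 1 (mod 4), so (5/157) = +(157/5).
Reduce top mod 5: now compute (2/5).
Pull out 2: since 5 ≡ 5 (mod 8), (2/5) = -1.
Reached (1/5) = 1. Collecting the sign flips along the way, the symbol is +1.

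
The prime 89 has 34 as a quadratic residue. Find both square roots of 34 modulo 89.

37, 52

89 ≡ 1 (mod 4), so we find a root by search.
Trying successive values, 37² = 1369 ≡ 34 (mod 89). The other root is 89 − 37 = 52.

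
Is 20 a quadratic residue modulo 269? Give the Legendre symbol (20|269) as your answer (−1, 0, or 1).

1

Euler's criterion: (20/269) ≡ 20^134 (mod 269).
20^2 ≡ 131 (mod 269)
20^4 ≡ 214 (mod 269)
20^8 ≡ 66 (mod 269)
20^16 ≡ 52 (mod 269)
20^32 ≡ 14 (mod 269)
20^64 ≡ 196 (mod 269)
20^128 ≡ 218 (mod 269)
20^134 = 20^(128+4+2) ≡ 1 (mod 269).
Result is 1, so (20/269) = 1.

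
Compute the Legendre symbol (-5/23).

1

First reduce: -5 ≡ 18 (mod 23).
Pull out 2: since 23 ≡ 7 (mod 8), (2/23) = +1.
Reciprocity: 9 ≡ 1 and 23 ≡ 3 (mod 4), so (9/23) = +(23/9).
Reduce top mod 9: now compute (5/9).
Reciprocity: 5 ≡ 1 and 9 ≡ 1 (mod 4), so (5/9) = +(9/5).
Reduce top mod 5: now compute (4/5).
Pull out 2^2: since 5 ≡ 5 (mod 8), (2/5) = -1, so (2/5)^2 = +1.
Reached (1/5) = 1. Collecting the sign flips along the way, the symbol is +1.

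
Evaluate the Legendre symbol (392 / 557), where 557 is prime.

-1

Pull out 2^3: since 557 ≡ 5 (mod 8), (2/557) = -1, so (2/557)^3 = -1.
Reciprocity: 49 ≡ 1 and 557 ≡ 1 (mod 4), so (49/557) = +(557/49).
Reduce top mod 49: now compute (18/49).
Pull out 2: since 49 ≡ 1 (mod 8), (2/49) = +1.
Reciprocity: 9 ≡ 1 and 49 ≡ 1 (mod 4), so (9/49) = +(49/9).
Reduce top mod 9: now compute (4/9).
Pull out 2^2: since 9 ≡ 1 (mod 8), (2/9) = +1, so (2/9)^2 = +1.
Reached (1/9) = 1. Collecting the sign flips along the way, the symbol is -1.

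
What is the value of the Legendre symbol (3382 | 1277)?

1

First reduce: 3382 ≡ 828 (mod 1277).
Pull out 2^2: since 1277 ≡ 5 (mod 8), (2/1277) = -1, so (2/1277)^2 = +1.
Reciprocity: 207 ≡ 3 and 1277 ≡ 1 (mod 4), so (207/1277) = +(1277/207).
Reduce top mod 207: now compute (35/207).
Reciprocity: 35 ≡ 3 and 207 ≡ 3 (mod 4), so (35/207) = −(207/35).
Reduce top mod 35: now compute (32/35).
Pull out 2^5: since 35 ≡ 3 (mod 8), (2/35) = -1, so (2/35)^5 = -1.
Reached (1/35) = 1. Collecting the sign flips along the way, the symbol is +1.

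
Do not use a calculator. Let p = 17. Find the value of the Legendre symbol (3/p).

Reciprocity: 3 ≡ 3 and 17 ≡ 1 (mod 4), so (3/17) = +(17/3).
Reduce top mod 3: now compute (2/3).
Pull out 2: since 3 ≡ 3 (mod 8), (2/3) = -1.
Reached (1/3) = 1. Collecting the sign flips along the way, the symbol is -1.

-1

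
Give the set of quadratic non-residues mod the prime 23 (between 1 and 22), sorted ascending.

5 7 10 11 14 15 17 19 20 21 22

Square k = 1,…,11 (k and 23−k give the same square):
1²=1, 2²=4, 3²=9, 4²=16, 5²≡2, 6²≡13, 7²≡3, 8²≡18, 9²≡12, 10²≡8, 11²≡6 (mod 23).
The residues are {1, 2, 3, 4, 6, 8, 9, 12, 13, 16, 18}; the non-residues are the remaining 11 nonzero classes.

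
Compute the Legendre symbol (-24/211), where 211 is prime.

-1

First reduce: -24 ≡ 187 (mod 211).
Reciprocity: 187 ≡ 3 and 211 ≡ 3 (mod 4), so (187/211) = −(211/187).
Reduce top mod 187: now compute (24/187).
Pull out 2^3: since 187 ≡ 3 (mod 8), (2/187) = -1, so (2/187)^3 = -1.
Reciprocity: 3 ≡ 3 and 187 ≡ 3 (mod 4), so (3/187) = −(187/3).
Reduce top mod 3: now compute (1/3).
Reached (1/3) = 1. Collecting the sign flips along the way, the symbol is -1.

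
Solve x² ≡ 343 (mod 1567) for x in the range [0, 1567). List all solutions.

679, 888

Since 1567 ≡ 3 (mod 4), a square root of 343 is 343^((1567+1)/4) = 343^392 mod 1567.
Repeated squaring: 343^2≡124, 343^4≡1273, 343^8≡251, 343^16≡321, 343^32≡1186, 343^64≡997, 343^128≡531, 343^256≡1468 (mod 1567).
343^392 = 343^(256+128+8) ≡ 888 (mod 1567).
Check: 888² = 788544 ≡ 343 (mod 1567). The two roots are 679 and 888.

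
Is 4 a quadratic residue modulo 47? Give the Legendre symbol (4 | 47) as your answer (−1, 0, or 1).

Pull out 2^2: since 47 ≡ 7 (mod 8), (2/47) = +1, so (2/47)^2 = +1.
Reached (1/47) = 1. Collecting the sign flips along the way, the symbol is +1.

1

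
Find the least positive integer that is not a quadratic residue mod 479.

(2/479) = +1, so 2 is a residue.
(3/479) = +1, so 3 is a residue.
(4/479) = +1, so 4 is a residue.
(5/479) = +1, so 5 is a residue.
(6/479) = +1, so 6 is a residue.
(7/479) = +1, so 7 is a residue.
(8/479) = +1, so 8 is a residue.
(9/479) = +1, so 9 is a residue.
(10/479) = +1, so 10 is a residue.
(11/479) = +1, so 11 is a residue.
(12/479) = +1, so 12 is a residue.
(13/479) = −1, so 13 is the smallest positive non-residue mod 479.

13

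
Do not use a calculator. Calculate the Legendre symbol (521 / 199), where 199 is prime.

1

First reduce: 521 ≡ 123 (mod 199).
Reciprocity: 123 ≡ 3 and 199 ≡ 3 (mod 4), so (123/199) = −(199/123).
Reduce top mod 123: now compute (76/123).
Pull out 2^2: since 123 ≡ 3 (mod 8), (2/123) = -1, so (2/123)^2 = +1.
Reciprocity: 19 ≡ 3 and 123 ≡ 3 (mod 4), so (19/123) = −(123/19).
Reduce top mod 19: now compute (9/19).
Reciprocity: 9 ≡ 1 and 19 ≡ 3 (mod 4), so (9/19) = +(19/9).
Reduce top mod 9: now compute (1/9).
Reached (1/9) = 1. Collecting the sign flips along the way, the symbol is +1.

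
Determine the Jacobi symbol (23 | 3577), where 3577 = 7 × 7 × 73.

1

Reciprocity: 23 ≡ 3 and 3577 ≡ 1 (mod 4), so (23/3577) = +(3577/23).
Reduce top mod 23: now compute (12/23).
Pull out 2^2: since 23 ≡ 7 (mod 8), (2/23) = +1, so (2/23)^2 = +1.
Reciprocity: 3 ≡ 3 and 23 ≡ 3 (mod 4), so (3/23) = −(23/3).
Reduce top mod 3: now compute (2/3).
Pull out 2: since 3 ≡ 3 (mod 8), (2/3) = -1.
Reached (1/3) = 1. Collecting the sign flips along the way, the symbol is +1.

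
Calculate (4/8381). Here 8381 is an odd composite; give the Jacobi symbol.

Pull out 2^2: since 8381 ≡ 5 (mod 8), (2/8381) = -1, so (2/8381)^2 = +1.
Reached (1/8381) = 1. Collecting the sign flips along the way, the symbol is +1.

1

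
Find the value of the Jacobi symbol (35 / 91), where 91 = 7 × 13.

Reciprocity: 35 ≡ 3 and 91 ≡ 3 (mod 4), so (35/91) = −(91/35).
Reduce top mod 35: now compute (21/35).
Reciprocity: 21 ≡ 1 and 35 ≡ 3 (mod 4), so (21/35) = +(35/21).
Reduce top mod 21: now compute (14/21).
Pull out 2: since 21 ≡ 5 (mod 8), (2/21) = -1.
Reciprocity: 7 ≡ 3 and 21 ≡ 1 (mod 4), so (7/21) = +(21/7).
Reduce top mod 7: now compute (0/7).
Top reduces to 0: gcd > 1, so the symbol is 0.

0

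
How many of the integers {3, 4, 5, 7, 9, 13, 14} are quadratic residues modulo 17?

(3/17) = -1 → non-residue.
(4/17) = +1 → QR.
(5/17) = -1 → non-residue.
(7/17) = -1 → non-residue.
(9/17) = +1 → QR.
(13/17) = +1 → QR.
(14/17) = -1 → non-residue.
Total quadratic residues among the 7: 3.

3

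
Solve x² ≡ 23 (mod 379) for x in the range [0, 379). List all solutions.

73, 306

Since 379 ≡ 3 (mod 4), a square root of 23 is 23^((379+1)/4) = 23^95 mod 379.
Repeated squaring: 23^2≡150, 23^4≡139, 23^8≡371, 23^16≡64, 23^32≡306, 23^64≡23 (mod 379).
23^95 = 23^(64+16+8+4+2+1) ≡ 306 (mod 379).
Check: 306² = 93636 ≡ 23 (mod 379). The two roots are 73 and 306.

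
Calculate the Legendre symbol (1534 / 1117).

1

First reduce: 1534 ≡ 417 (mod 1117).
Reciprocity: 417 ≡ 1 and 1117 ≡ 1 (mod 4), so (417/1117) = +(1117/417).
Reduce top mod 417: now compute (283/417).
Reciprocity: 283 ≡ 3 and 417 ≡ 1 (mod 4), so (283/417) = +(417/283).
Reduce top mod 283: now compute (134/283).
Pull out 2: since 283 ≡ 3 (mod 8), (2/283) = -1.
Reciprocity: 67 ≡ 3 and 283 ≡ 3 (mod 4), so (67/283) = −(283/67).
Reduce top mod 67: now compute (15/67).
Reciprocity: 15 ≡ 3 and 67 ≡ 3 (mod 4), so (15/67) = −(67/15).
Reduce top mod 15: now compute (7/15).
Reciprocity: 7 ≡ 3 and 15 ≡ 3 (mod 4), so (7/15) = −(15/7).
Reduce top mod 7: now compute (1/7).
Reached (1/7) = 1. Collecting the sign flips along the way, the symbol is +1.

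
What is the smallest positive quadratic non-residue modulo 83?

(2/83) = −1, so 2 is the smallest positive non-residue mod 83.

2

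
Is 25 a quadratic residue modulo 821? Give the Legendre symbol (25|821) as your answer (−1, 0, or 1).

1

Reciprocity: 25 ≡ 1 and 821 ≡ 1 (mod 4), so (25/821) = +(821/25).
Reduce top mod 25: now compute (21/25).
Reciprocity: 21 ≡ 1 and 25 ≡ 1 (mod 4), so (21/25) = +(25/21).
Reduce top mod 21: now compute (4/21).
Pull out 2^2: since 21 ≡ 5 (mod 8), (2/21) = -1, so (2/21)^2 = +1.
Reached (1/21) = 1. Collecting the sign flips along the way, the symbol is +1.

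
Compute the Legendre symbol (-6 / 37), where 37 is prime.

-1

Euler's criterion: (-6/37) ≡ 31^18 (mod 37).
31^2 ≡ 36 (mod 37)
31^4 ≡ 1 (mod 37)
31^8 ≡ 1 (mod 37)
31^16 ≡ 1 (mod 37)
31^18 = 31^(16+2) ≡ 36 (mod 37).
Result is 36 ≡ −1, so (-6/37) = −1.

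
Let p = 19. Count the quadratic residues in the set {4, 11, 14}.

2

(4/19) = +1 → QR.
(11/19) = +1 → QR.
(14/19) = -1 → non-residue.
Total quadratic residues among the 3: 2.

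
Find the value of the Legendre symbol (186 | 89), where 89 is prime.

First reduce: 186 ≡ 8 (mod 89).
Pull out 2^3: since 89 ≡ 1 (mod 8), (2/89) = +1, so (2/89)^3 = +1.
Reached (1/89) = 1. Collecting the sign flips along the way, the symbol is +1.

1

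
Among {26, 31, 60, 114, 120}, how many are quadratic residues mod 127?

4

(26/127) = +1 → QR.
(31/127) = +1 → QR.
(60/127) = +1 → QR.
(114/127) = -1 → non-residue.
(120/127) = +1 → QR.
Total quadratic residues among the 5: 4.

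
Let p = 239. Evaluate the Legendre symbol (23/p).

-1

Reciprocity: 23 ≡ 3 and 239 ≡ 3 (mod 4), so (23/239) = −(239/23).
Reduce top mod 23: now compute (9/23).
Reciprocity: 9 ≡ 1 and 23 ≡ 3 (mod 4), so (9/23) = +(23/9).
Reduce top mod 9: now compute (5/9).
Reciprocity: 5 ≡ 1 and 9 ≡ 1 (mod 4), so (5/9) = +(9/5).
Reduce top mod 5: now compute (4/5).
Pull out 2^2: since 5 ≡ 5 (mod 8), (2/5) = -1, so (2/5)^2 = +1.
Reached (1/5) = 1. Collecting the sign flips along the way, the symbol is -1.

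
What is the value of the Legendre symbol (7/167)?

1

Reciprocity: 7 ≡ 3 and 167 ≡ 3 (mod 4), so (7/167) = −(167/7).
Reduce top mod 7: now compute (6/7).
Pull out 2: since 7 ≡ 7 (mod 8), (2/7) = +1.
Reciprocity: 3 ≡ 3 and 7 ≡ 3 (mod 4), so (3/7) = −(7/3).
Reduce top mod 3: now compute (1/3).
Reached (1/3) = 1. Collecting the sign flips along the way, the symbol is +1.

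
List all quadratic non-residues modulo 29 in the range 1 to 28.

2 3 8 10 11 12 14 15 17 18 19 21 26 27

Square k = 1,…,14 (k and 29−k give the same square):
1²=1, 2²=4, 3²=9, 4²=16, 5²=25, 6²≡7, 7²≡20, 8²≡6, 9²≡23, 10²≡13, 11²≡5, 12²≡28, 13²≡24, 14²≡22 (mod 29).
The residues are {1, 4, 5, 6, 7, 9, 13, 16, 20, 22, 23, 24, 25, 28}; the non-residues are the remaining 14 nonzero classes.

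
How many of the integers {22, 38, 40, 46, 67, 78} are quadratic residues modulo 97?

1

(22/97) = +1 → QR.
(38/97) = -1 → non-residue.
(40/97) = -1 → non-residue.
(46/97) = -1 → non-residue.
(67/97) = -1 → non-residue.
(78/97) = -1 → non-residue.
Total quadratic residues among the 6: 1.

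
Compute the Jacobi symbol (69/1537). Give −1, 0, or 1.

Reciprocity: 69 ≡ 1 and 1537 ≡ 1 (mod 4), so (69/1537) = +(1537/69).
Reduce top mod 69: now compute (19/69).
Reciprocity: 19 ≡ 3 and 69 ≡ 1 (mod 4), so (19/69) = +(69/19).
Reduce top mod 19: now compute (12/19).
Pull out 2^2: since 19 ≡ 3 (mod 8), (2/19) = -1, so (2/19)^2 = +1.
Reciprocity: 3 ≡ 3 and 19 ≡ 3 (mod 4), so (3/19) = −(19/3).
Reduce top mod 3: now compute (1/3).
Reached (1/3) = 1. Collecting the sign flips along the way, the symbol is -1.

-1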